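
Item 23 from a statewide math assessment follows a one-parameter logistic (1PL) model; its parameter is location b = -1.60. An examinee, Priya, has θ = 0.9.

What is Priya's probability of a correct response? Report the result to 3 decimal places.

0.924

P(θ) = 1 / (1 + exp(−(θ − b)))
Exponent: (0.9 − (-1.60)) = 2.5000
1/(1 + e^{-2.5000}) = 0.9241
P = 0.9241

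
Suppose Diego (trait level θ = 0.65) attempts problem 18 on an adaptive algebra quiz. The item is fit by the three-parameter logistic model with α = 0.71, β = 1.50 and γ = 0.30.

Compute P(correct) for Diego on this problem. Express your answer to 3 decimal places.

0.547

P(θ) = γ + (1 − γ) · 1 / (1 + exp(−α(θ − β)))
Exponent: 0.71 × (0.65 − 1.50) = -0.6035
1/(1 + e^{0.6035}) = 0.3535
P = 0.30 + 0.70 × 0.3535 = 0.5475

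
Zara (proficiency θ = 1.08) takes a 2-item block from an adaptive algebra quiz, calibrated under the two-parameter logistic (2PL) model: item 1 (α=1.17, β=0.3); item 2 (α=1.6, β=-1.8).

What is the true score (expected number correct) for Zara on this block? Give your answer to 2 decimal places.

1.70

P(θ) = 1 / (1 + exp(−α(θ − β)))
P_1 = 1/(1+e^{-0.9126}) = 0.7135
P_2 = 1/(1+e^{-4.6080}) = 0.9901
E[score] = 0.7135 + 0.9901 = 1.7037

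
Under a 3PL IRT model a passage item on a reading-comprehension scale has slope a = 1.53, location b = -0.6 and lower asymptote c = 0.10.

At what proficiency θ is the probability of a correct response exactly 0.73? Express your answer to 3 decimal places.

P(θ) = c + (1 − c) · 1 / (1 + exp(−a(θ − b)))
Remove guessing floor: (0.73 − 0.10)/(1 − 0.10) = 0.7000
logit = ln(0.7000/0.3000) = 0.8473
θ = b + logit/(a) = -0.6 + 0.8473/1.5300 = -0.0462

-0.046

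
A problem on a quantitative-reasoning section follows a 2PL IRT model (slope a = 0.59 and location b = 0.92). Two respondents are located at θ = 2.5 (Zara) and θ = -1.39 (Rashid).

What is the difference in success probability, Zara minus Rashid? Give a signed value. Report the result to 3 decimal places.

0.514

P(θ) = 1 / (1 + exp(−a(θ − b)))
P(Zara) = 0.7175  [exponent 0.9322]
P(Rashid) = 0.2038  [exponent -1.3629]
Difference = 0.7175 − 0.2038 = 0.5138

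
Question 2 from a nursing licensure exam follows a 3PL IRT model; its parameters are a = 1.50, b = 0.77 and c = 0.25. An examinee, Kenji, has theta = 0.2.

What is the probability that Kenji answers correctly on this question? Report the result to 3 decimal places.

0.474

P(theta) = c + (1 − c) · 1 / (1 + exp(−a(theta − b)))
Exponent: 1.50 × (0.2 − 0.77) = -0.8550
1/(1 + e^{0.8550}) = 0.2984
P = 0.25 + 0.75 × 0.2984 = 0.4738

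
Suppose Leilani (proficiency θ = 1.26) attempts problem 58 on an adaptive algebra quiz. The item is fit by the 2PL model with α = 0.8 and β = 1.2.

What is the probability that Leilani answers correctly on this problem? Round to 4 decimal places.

P(θ) = 1 / (1 + exp(−α(θ − β)))
Exponent: 0.8 × (1.26 − 1.2) = 0.0480
1/(1 + e^{-0.0480}) = 0.5120

0.5120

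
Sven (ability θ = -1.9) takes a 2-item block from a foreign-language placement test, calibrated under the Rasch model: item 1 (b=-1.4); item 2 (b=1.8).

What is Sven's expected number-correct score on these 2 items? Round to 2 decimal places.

0.40

P(θ) = 1 / (1 + exp(−(θ − b)))
P_1 = 1/(1+e^{0.5000}) = 0.3775
P_2 = 1/(1+e^{3.7000}) = 0.0241
E[score] = 0.3775 + 0.0241 = 0.4017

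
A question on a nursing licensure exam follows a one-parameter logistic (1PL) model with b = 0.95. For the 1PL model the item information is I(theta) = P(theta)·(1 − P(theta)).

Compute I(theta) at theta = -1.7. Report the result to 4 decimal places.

0.0616

P = 1/(1+e^{2.6500}) = 0.0660
P(1−P) = 0.0660 × 0.9340 = 0.0616
I = P(1−P) = 0.06163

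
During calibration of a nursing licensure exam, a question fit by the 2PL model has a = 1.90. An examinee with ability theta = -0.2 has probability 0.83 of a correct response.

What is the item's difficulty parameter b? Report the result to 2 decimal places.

-1.03

P(theta) = 1 / (1 + exp(−a(theta − b)))
logit(0.83) = ln(0.83/0.17) = 1.5856
b = theta − logit/(a) = -0.2 − 1.5856/1.9000 = -1.0345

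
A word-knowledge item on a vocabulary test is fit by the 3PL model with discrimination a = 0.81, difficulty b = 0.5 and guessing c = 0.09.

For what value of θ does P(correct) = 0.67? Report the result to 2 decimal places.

P(θ) = c + (1 − c) · 1 / (1 + exp(−a(θ − b)))
Remove guessing floor: (0.67 − 0.09)/(1 − 0.09) = 0.6374
logit = ln(0.6374/0.3626) = 0.5639
θ = b + logit/(a) = 0.5 + 0.5639/0.8100 = 1.1962

1.20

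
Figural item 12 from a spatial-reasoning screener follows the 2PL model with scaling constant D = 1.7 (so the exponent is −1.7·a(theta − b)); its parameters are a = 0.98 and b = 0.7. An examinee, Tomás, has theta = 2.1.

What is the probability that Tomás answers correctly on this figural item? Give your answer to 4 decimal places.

P(theta) = 1 / (1 + exp(−D·a(theta − b)))
Exponent: 1.7 × 0.98 × (2.1 − 0.7) = 2.3324
1/(1 + e^{-2.3324}) = 0.9115
P = 0.9115

0.9115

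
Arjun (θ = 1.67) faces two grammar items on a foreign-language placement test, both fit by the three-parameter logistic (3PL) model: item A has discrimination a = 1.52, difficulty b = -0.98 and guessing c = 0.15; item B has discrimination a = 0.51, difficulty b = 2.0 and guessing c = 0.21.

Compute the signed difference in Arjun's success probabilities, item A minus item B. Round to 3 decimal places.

0.413

P(θ) = c + (1 − c) · 1 / (1 + exp(−a(θ − b)))
P_A = 0.9851
P_B = 0.5718
P_A − P_B = 0.4133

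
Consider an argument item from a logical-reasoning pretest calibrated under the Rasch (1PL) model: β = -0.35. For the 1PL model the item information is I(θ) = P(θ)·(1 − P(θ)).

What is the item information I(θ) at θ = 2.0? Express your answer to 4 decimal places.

P = 1/(1+e^{-2.3500}) = 0.9129
P(1−P) = 0.9129 × 0.0871 = 0.0795
I = P(1−P) = 0.07949

0.0795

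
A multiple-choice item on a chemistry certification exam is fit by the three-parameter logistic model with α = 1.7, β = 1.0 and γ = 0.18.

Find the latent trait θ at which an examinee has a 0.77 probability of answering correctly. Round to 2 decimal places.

1.55

P(θ) = γ + (1 − γ) · 1 / (1 + exp(−α(θ − β)))
Remove guessing floor: (0.77 − 0.18)/(1 − 0.18) = 0.7195
logit = ln(0.7195/0.2805) = 0.9420
θ = β + logit/(α) = 1.0 + 0.9420/1.7000 = 1.5541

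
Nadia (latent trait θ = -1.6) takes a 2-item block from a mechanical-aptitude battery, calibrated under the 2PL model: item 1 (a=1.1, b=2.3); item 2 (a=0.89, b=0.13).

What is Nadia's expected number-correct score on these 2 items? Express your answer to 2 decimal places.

0.19

P(θ) = 1 / (1 + exp(−a(θ − b)))
P_1 = 1/(1+e^{4.2900}) = 0.0135
P_2 = 1/(1+e^{1.5397}) = 0.1766
E[score] = 0.0135 + 0.1766 = 0.1901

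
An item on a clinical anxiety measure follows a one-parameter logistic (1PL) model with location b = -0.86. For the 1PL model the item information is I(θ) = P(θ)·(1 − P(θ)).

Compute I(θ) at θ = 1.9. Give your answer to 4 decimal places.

0.0560

P = 1/(1+e^{-2.7600}) = 0.9405
P(1−P) = 0.9405 × 0.0595 = 0.0560
I = P(1−P) = 0.05598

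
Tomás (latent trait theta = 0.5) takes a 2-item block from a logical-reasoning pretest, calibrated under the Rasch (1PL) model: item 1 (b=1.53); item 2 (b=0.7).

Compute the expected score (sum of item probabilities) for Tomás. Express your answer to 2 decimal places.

0.71

P(theta) = 1 / (1 + exp(−(theta − b)))
P_1 = 1/(1+e^{1.0300}) = 0.2631
P_2 = 1/(1+e^{0.2000}) = 0.4502
E[score] = 0.2631 + 0.4502 = 0.7133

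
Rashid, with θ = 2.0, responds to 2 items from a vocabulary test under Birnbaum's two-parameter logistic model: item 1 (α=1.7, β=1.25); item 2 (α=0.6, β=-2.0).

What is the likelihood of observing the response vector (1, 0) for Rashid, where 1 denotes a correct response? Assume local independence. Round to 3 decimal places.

0.065

P(θ) = 1 / (1 + exp(−α(θ − β)))
P_1 = 1/(1+e^{-1.2750}) = 0.7816
P_2 = 1/(1+e^{-2.4000}) = 0.9168
L = P_1 × (1−P_2) = 0.7816 × 0.0832 = 0.06501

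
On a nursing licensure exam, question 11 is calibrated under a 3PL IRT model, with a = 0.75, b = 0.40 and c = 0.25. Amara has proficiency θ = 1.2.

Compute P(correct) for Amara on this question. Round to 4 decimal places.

P(θ) = c + (1 − c) · 1 / (1 + exp(−a(θ − b)))
Exponent: 0.75 × (1.2 − 0.40) = 0.6000
1/(1 + e^{-0.6000}) = 0.6457
P = 0.25 + 0.75 × 0.6457 = 0.7342

0.7342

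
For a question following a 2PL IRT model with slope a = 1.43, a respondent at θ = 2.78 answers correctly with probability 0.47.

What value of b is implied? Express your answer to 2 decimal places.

2.86

P(θ) = 1 / (1 + exp(−a(θ − b)))
logit(0.47) = ln(0.47/0.53) = -0.1201
b = θ − logit/(a) = 2.78 − (-0.1201)/1.4300 = 2.8640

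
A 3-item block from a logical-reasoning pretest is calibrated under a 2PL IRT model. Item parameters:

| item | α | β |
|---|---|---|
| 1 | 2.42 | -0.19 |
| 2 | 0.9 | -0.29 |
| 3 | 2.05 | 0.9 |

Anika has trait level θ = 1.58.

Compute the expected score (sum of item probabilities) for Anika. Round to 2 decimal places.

2.63

P(θ) = 1 / (1 + exp(−α(θ − β)))
P_1 = 1/(1+e^{-4.2834}) = 0.9864
P_2 = 1/(1+e^{-1.6830}) = 0.8433
P_3 = 1/(1+e^{-1.3940}) = 0.8012
E[score] = 0.9864 + 0.8433 + 0.8012 = 2.6309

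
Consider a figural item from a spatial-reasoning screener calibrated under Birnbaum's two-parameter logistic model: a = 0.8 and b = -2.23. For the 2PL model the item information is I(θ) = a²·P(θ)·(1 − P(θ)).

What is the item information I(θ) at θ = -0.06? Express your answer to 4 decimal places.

0.0815

P = 1/(1+e^{-1.7360}) = 0.8502
P(1−P) = 0.8502 × 0.1498 = 0.1274
I = a² × P(1−P) = 0.8² × 0.1274 = 0.08152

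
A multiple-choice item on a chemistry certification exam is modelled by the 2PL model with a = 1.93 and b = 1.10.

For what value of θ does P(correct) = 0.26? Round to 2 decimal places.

P(θ) = 1 / (1 + exp(−a(θ − b)))
logit = ln(0.2600/0.7400) = -1.0460
θ = b + logit/(a) = 1.10 + (-1.0460)/1.9300 = 0.5580

0.56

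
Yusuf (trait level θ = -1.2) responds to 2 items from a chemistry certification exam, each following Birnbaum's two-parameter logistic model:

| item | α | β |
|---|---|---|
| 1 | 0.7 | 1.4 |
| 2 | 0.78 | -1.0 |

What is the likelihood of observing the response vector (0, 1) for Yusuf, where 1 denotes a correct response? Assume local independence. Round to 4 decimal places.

0.3968

P(θ) = 1 / (1 + exp(−α(θ − β)))
P_1 = 1/(1+e^{1.8200}) = 0.1394
P_2 = 1/(1+e^{0.1560}) = 0.4611
L = (1−P_1) × P_2 = 0.8606 × 0.4611 = 0.39679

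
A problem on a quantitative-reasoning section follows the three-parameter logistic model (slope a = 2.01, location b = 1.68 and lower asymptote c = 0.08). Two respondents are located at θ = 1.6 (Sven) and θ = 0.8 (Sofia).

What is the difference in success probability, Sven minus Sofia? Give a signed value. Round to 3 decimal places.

0.289

P(θ) = c + (1 − c) · 1 / (1 + exp(−a(θ − b)))
P(Sven) = 0.5031  [exponent -0.1608]
P(Sofia) = 0.2140  [exponent -1.7688]
Difference = 0.5031 − 0.2140 = 0.2891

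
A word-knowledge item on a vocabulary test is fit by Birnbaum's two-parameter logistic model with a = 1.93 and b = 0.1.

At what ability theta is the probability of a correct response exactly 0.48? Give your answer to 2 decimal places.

0.06

P(theta) = 1 / (1 + exp(−a(theta − b)))
logit = ln(0.4800/0.5200) = -0.0800
theta = b + logit/(a) = 0.1 + (-0.0800)/1.9300 = 0.0585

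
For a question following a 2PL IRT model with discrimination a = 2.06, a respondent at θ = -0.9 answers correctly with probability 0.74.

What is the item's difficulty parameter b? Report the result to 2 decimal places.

P(θ) = 1 / (1 + exp(−a(θ − b)))
logit(0.74) = ln(0.74/0.26) = 1.0460
b = θ − logit/(a) = -0.9 − 1.0460/2.0600 = -1.4078

-1.41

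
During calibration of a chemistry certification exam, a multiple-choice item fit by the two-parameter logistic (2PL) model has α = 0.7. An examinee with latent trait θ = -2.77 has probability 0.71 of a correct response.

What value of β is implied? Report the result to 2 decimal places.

P(θ) = 1 / (1 + exp(−α(θ − β)))
logit(0.71) = ln(0.71/0.29) = 0.8954
β = θ − logit/(α) = -2.77 − 0.8954/0.7000 = -4.0491

-4.05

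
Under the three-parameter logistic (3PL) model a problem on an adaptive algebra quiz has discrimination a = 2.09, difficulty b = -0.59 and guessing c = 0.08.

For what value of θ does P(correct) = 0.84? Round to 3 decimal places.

0.156

P(θ) = c + (1 − c) · 1 / (1 + exp(−a(θ − b)))
Remove guessing floor: (0.84 − 0.08)/(1 − 0.08) = 0.8261
logit = ln(0.8261/0.1739) = 1.5581
θ = b + logit/(a) = -0.59 + 1.5581/2.0900 = 0.1555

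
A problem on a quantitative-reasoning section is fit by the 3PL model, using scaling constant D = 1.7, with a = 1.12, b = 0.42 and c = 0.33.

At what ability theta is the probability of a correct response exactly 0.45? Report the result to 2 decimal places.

-0.38

P(theta) = c + (1 − c) · 1 / (1 + exp(−D·a(theta − b)))
Remove guessing floor: (0.45 − 0.33)/(1 − 0.33) = 0.1791
logit = ln(0.1791/0.8209) = -1.5224
theta = b + logit/(1.7·a) = 0.42 + (-1.5224)/1.9040 = -0.3796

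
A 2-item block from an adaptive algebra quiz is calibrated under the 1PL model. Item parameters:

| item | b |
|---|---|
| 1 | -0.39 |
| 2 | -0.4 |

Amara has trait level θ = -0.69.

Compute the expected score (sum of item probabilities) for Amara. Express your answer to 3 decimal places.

0.854

P(θ) = 1 / (1 + exp(−(θ − b)))
P_1 = 1/(1+e^{0.3000}) = 0.4256
P_2 = 1/(1+e^{0.2900}) = 0.4280
E[score] = 0.4256 + 0.4280 = 0.8536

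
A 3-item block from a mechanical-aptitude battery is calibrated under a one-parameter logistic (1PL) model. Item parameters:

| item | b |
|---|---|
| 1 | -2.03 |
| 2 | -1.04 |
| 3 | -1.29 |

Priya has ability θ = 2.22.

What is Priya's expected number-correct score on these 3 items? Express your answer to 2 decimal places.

2.92

P(θ) = 1 / (1 + exp(−(θ − b)))
P_1 = 1/(1+e^{-4.2500}) = 0.9859
P_2 = 1/(1+e^{-3.2600}) = 0.9630
P_3 = 1/(1+e^{-3.5100}) = 0.9710
E[score] = 0.9859 + 0.9630 + 0.9710 = 2.9199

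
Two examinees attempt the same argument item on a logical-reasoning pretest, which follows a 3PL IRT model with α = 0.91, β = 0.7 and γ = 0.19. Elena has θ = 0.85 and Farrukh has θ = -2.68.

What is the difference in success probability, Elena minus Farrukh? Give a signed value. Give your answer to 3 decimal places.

P(θ) = γ + (1 − γ) · 1 / (1 + exp(−α(θ − β)))
P(Elena) = 0.6226  [exponent 0.1365]
P(Farrukh) = 0.2257  [exponent -3.0758]
Difference = 0.6226 − 0.2257 = 0.3969

0.397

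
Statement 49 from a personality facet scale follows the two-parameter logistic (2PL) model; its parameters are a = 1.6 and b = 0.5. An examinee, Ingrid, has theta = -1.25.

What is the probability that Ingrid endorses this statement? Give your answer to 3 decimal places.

P(theta) = 1 / (1 + exp(−a(theta − b)))
Exponent: 1.6 × (-1.25 − 0.5) = -2.8000
1/(1 + e^{2.8000}) = 0.0573

0.057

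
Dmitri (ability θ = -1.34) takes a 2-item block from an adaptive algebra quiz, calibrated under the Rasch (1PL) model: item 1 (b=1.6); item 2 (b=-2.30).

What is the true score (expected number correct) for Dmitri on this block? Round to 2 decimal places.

0.77

P(θ) = 1 / (1 + exp(−(θ − b)))
P_1 = 1/(1+e^{2.9400}) = 0.0502
P_2 = 1/(1+e^{-0.9600}) = 0.7231
E[score] = 0.0502 + 0.7231 = 0.7733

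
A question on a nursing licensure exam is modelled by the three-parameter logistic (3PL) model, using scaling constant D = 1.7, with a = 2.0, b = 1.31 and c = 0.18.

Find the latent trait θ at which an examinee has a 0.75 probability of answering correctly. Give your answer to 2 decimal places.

P(θ) = c + (1 − c) · 1 / (1 + exp(−D·a(θ − b)))
Remove guessing floor: (0.75 − 0.18)/(1 − 0.18) = 0.6951
logit = ln(0.6951/0.3049) = 0.8242
θ = b + logit/(1.7·a) = 1.31 + 0.8242/3.4000 = 1.5524

1.55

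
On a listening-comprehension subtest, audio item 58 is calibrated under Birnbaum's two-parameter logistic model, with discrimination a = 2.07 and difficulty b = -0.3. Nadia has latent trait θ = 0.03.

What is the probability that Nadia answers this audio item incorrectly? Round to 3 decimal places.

0.336

P(θ) = 1 / (1 + exp(−a(θ − b)))
Exponent: 2.07 × (0.03 − (-0.3)) = 0.6831
1/(1 + e^{-0.6831}) = 0.6644
P(incorrect) = 1 − 0.6644 = 0.3356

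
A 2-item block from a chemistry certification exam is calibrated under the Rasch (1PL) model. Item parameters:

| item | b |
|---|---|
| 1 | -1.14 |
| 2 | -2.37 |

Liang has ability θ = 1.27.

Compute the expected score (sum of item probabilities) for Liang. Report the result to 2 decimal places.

P(θ) = 1 / (1 + exp(−(θ − b)))
P_1 = 1/(1+e^{-2.4100}) = 0.9176
P_2 = 1/(1+e^{-3.6400}) = 0.9744
E[score] = 0.9176 + 0.9744 = 1.8920

1.89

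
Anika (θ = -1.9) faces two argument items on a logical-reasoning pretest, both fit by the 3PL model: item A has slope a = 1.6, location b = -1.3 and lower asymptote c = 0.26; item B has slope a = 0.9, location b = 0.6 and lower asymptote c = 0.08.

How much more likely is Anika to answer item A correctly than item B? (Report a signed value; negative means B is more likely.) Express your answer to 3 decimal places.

P(θ) = c + (1 − c) · 1 / (1 + exp(−a(θ − b)))
P_A = 0.4649
P_B = 0.1677
P_A − P_B = 0.2972

0.297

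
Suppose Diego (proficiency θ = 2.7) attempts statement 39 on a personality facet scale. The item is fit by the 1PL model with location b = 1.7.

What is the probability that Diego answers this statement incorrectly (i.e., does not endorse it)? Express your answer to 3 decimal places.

0.269

P(θ) = 1 / (1 + exp(−(θ − b)))
Exponent: (2.7 − 1.7) = 1.0000
1/(1 + e^{-1.0000}) = 0.7311
P = 0.7311
P(incorrect) = 1 − 0.7311 = 0.2689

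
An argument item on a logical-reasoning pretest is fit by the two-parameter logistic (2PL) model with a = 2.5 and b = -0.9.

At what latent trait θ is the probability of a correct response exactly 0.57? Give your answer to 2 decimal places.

-0.79

P(θ) = 1 / (1 + exp(−a(θ − b)))
logit = ln(0.5700/0.4300) = 0.2819
θ = b + logit/(a) = -0.9 + 0.2819/2.5000 = -0.7873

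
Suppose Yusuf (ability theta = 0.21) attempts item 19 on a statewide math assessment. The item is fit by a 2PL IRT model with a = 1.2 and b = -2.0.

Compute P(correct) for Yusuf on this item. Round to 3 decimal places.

0.934

P(theta) = 1 / (1 + exp(−a(theta − b)))
Exponent: 1.2 × (0.21 − (-2.0)) = 2.6520
1/(1 + e^{-2.6520}) = 0.9341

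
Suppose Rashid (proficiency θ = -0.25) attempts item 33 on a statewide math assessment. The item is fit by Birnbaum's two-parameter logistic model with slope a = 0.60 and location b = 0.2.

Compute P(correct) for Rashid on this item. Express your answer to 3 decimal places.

P(θ) = 1 / (1 + exp(−a(θ − b)))
Exponent: 0.60 × (-0.25 − 0.2) = -0.2700
1/(1 + e^{0.2700}) = 0.4329

0.433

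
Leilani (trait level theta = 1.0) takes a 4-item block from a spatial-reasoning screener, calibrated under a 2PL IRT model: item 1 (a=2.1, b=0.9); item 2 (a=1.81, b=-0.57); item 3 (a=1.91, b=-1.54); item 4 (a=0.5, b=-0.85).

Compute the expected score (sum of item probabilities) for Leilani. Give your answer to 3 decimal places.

P(theta) = 1 / (1 + exp(−a(theta − b)))
P_1 = 1/(1+e^{-0.2100}) = 0.5523
P_2 = 1/(1+e^{-2.8417}) = 0.9449
P_3 = 1/(1+e^{-4.8514}) = 0.9922
P_4 = 1/(1+e^{-0.9250}) = 0.7161
E[score] = 0.5523 + 0.9449 + 0.9922 + 0.7161 = 3.2055

3.205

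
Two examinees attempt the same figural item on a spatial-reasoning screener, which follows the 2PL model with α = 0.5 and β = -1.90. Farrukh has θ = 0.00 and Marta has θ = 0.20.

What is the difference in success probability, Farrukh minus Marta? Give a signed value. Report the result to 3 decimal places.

-0.020

P(θ) = 1 / (1 + exp(−α(θ − β)))
P(Farrukh) = 0.7211  [exponent 0.9500]
P(Marta) = 0.7408  [exponent 1.0500]
Difference = 0.7211 − 0.7408 = -0.0197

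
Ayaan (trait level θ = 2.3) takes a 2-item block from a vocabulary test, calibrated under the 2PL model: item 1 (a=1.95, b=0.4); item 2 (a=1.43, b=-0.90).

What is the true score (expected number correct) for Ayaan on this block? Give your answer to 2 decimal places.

P(θ) = 1 / (1 + exp(−a(θ − b)))
P_1 = 1/(1+e^{-3.7050}) = 0.9760
P_2 = 1/(1+e^{-4.5760}) = 0.9898
E[score] = 0.9760 + 0.9898 = 1.9658

1.97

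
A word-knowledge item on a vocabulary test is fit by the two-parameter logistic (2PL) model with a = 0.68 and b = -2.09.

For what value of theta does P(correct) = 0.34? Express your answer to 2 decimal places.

P(theta) = 1 / (1 + exp(−a(theta − b)))
logit = ln(0.3400/0.6600) = -0.6633
theta = b + logit/(a) = -2.09 + (-0.6633)/0.6800 = -3.0654

-3.07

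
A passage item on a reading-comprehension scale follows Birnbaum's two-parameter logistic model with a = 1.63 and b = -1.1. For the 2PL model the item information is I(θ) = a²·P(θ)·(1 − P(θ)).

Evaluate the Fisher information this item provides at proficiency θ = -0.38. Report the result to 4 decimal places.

0.4793

P = 1/(1+e^{-1.1736}) = 0.7638
P(1−P) = 0.7638 × 0.2362 = 0.1804
I = a² × P(1−P) = 1.63² × 0.1804 = 0.47934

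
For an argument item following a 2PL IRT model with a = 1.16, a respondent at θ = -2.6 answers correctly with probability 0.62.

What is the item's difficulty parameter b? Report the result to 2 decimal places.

-3.02

P(θ) = 1 / (1 + exp(−a(θ − b)))
logit(0.62) = ln(0.62/0.38) = 0.4895
b = θ − logit/(a) = -2.6 − 0.4895/1.1600 = -3.0220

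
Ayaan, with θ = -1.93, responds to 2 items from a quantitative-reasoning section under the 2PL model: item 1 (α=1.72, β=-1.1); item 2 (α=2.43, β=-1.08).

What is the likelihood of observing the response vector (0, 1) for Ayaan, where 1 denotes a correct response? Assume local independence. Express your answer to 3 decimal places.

P(θ) = 1 / (1 + exp(−α(θ − β)))
P_1 = 1/(1+e^{1.4276}) = 0.1935
P_2 = 1/(1+e^{2.0655}) = 0.1125
L = (1−P_1) × P_2 = 0.8065 × 0.1125 = 0.09073

0.091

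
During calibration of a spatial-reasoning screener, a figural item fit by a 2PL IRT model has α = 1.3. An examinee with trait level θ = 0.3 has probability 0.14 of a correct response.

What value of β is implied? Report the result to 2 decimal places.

1.70

P(θ) = 1 / (1 + exp(−α(θ − β)))
logit(0.14) = ln(0.14/0.86) = -1.8153
β = θ − logit/(α) = 0.3 − (-1.8153)/1.3000 = 1.6964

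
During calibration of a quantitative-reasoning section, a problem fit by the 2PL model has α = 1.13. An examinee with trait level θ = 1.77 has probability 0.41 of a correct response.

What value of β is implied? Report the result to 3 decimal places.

2.092

P(θ) = 1 / (1 + exp(−α(θ − β)))
logit(0.41) = ln(0.41/0.59) = -0.3640
β = θ − logit/(α) = 1.77 − (-0.3640)/1.1300 = 2.0921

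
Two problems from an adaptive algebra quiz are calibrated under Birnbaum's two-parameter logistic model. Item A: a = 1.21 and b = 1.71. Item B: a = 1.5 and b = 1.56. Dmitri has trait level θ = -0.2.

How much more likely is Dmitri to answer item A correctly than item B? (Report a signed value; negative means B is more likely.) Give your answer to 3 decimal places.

0.024

P(θ) = 1 / (1 + exp(−a(θ − b)))
P_A = 0.0902
P_B = 0.0666
P_A − P_B = 0.0236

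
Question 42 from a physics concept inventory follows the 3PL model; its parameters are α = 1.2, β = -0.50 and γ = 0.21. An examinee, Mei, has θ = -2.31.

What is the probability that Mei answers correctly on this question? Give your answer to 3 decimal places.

P(θ) = γ + (1 − γ) · 1 / (1 + exp(−α(θ − β)))
Exponent: 1.2 × (-2.31 − (-0.50)) = -2.1720
1/(1 + e^{2.1720}) = 0.1023
P = 0.21 + 0.79 × 0.1023 = 0.2908

0.291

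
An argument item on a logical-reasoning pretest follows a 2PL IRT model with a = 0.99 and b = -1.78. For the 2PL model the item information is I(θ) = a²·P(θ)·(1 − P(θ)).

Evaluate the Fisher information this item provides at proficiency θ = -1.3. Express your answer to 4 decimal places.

P = 1/(1+e^{-0.4752}) = 0.6166
P(1−P) = 0.6166 × 0.3834 = 0.2364
I = a² × P(1−P) = 0.99² × 0.2364 = 0.23170

0.2317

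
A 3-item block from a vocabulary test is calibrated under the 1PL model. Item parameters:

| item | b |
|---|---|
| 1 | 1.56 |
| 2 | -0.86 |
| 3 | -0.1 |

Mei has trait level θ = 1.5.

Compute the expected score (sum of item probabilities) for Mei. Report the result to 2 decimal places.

P(θ) = 1 / (1 + exp(−(θ − b)))
P_1 = 1/(1+e^{0.0600}) = 0.4850
P_2 = 1/(1+e^{-2.3600}) = 0.9137
P_3 = 1/(1+e^{-1.6000}) = 0.8320
E[score] = 0.4850 + 0.9137 + 0.8320 = 2.2307

2.23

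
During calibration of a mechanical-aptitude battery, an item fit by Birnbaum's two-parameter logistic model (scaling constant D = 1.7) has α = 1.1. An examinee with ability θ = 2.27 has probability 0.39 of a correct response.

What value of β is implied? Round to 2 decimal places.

2.51

P(θ) = 1 / (1 + exp(−D·α(θ − β)))
logit(0.39) = ln(0.39/0.61) = -0.4473
β = θ − logit/(1.7·α) = 2.27 − (-0.4473)/1.8700 = 2.5092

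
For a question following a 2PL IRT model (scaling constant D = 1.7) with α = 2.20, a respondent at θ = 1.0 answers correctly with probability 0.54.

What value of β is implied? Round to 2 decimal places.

P(θ) = 1 / (1 + exp(−D·α(θ − β)))
logit(0.54) = ln(0.54/0.46) = 0.1603
β = θ − logit/(1.7·α) = 1.0 − 0.1603/3.7400 = 0.9571

0.96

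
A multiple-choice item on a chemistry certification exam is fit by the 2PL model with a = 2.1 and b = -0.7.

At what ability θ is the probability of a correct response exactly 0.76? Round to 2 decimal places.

P(θ) = 1 / (1 + exp(−a(θ − b)))
logit = ln(0.7600/0.2400) = 1.1527
θ = b + logit/(a) = -0.7 + 1.1527/2.1000 = -0.1511

-0.15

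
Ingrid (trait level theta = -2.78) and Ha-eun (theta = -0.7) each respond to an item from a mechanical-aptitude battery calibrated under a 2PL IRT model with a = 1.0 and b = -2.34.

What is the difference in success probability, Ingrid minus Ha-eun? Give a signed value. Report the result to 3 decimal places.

-0.446

P(theta) = 1 / (1 + exp(−a(theta − b)))
P(Ingrid) = 0.3917  [exponent -0.4400]
P(Ha-eun) = 0.8375  [exponent 1.6400]
Difference = 0.3917 − 0.8375 = -0.4458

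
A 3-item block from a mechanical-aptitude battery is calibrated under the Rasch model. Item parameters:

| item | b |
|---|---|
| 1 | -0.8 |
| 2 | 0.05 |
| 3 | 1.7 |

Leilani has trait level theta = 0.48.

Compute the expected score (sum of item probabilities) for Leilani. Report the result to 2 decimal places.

P(theta) = 1 / (1 + exp(−(theta − b)))
P_1 = 1/(1+e^{-1.2800}) = 0.7824
P_2 = 1/(1+e^{-0.4300}) = 0.6059
P_3 = 1/(1+e^{1.2200}) = 0.2279
E[score] = 0.7824 + 0.6059 + 0.2279 = 1.6163

1.62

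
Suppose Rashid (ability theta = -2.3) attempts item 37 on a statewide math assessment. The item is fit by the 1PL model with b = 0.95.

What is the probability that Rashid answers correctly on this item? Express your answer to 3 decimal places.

P(theta) = 1 / (1 + exp(−(theta − b)))
Exponent: (-2.3 − 0.95) = -3.2500
1/(1 + e^{3.2500}) = 0.0373
P = 0.0373

0.037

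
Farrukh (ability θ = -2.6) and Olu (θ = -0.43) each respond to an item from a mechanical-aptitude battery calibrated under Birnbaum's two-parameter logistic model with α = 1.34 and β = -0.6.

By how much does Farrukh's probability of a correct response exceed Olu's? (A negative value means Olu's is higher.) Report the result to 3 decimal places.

-0.493

P(θ) = 1 / (1 + exp(−α(θ − β)))
P(Farrukh) = 0.0642  [exponent -2.6800]
P(Olu) = 0.5567  [exponent 0.2278]
Difference = 0.0642 − 0.5567 = -0.4925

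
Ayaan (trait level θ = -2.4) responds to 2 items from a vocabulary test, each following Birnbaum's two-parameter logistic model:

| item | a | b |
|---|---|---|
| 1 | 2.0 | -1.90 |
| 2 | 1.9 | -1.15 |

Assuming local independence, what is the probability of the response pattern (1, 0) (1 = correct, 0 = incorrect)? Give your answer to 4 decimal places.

0.2461

P(θ) = 1 / (1 + exp(−a(θ − b)))
P_1 = 1/(1+e^{1.0000}) = 0.2689
P_2 = 1/(1+e^{2.3750}) = 0.0851
L = P_1 × (1−P_2) = 0.2689 × 0.9149 = 0.24605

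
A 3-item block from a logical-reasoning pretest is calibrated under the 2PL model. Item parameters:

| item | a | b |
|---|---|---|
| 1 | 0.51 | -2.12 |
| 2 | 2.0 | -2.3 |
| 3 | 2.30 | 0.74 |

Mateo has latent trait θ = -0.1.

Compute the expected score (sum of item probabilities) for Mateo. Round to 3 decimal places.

1.851

P(θ) = 1 / (1 + exp(−a(θ − b)))
P_1 = 1/(1+e^{-1.0302}) = 0.7370
P_2 = 1/(1+e^{-4.4000}) = 0.9879
P_3 = 1/(1+e^{1.9320}) = 0.1265
E[score] = 0.7370 + 0.9879 + 0.1265 = 1.8514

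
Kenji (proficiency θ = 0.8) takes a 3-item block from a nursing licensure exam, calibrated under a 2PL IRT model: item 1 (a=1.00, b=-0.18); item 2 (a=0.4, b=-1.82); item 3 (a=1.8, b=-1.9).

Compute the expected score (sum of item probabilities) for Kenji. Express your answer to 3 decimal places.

P(θ) = 1 / (1 + exp(−a(θ − b)))
P_1 = 1/(1+e^{-0.9800}) = 0.7271
P_2 = 1/(1+e^{-1.0480}) = 0.7404
P_3 = 1/(1+e^{-4.8600}) = 0.9923
E[score] = 0.7271 + 0.7404 + 0.9923 = 2.4598

2.460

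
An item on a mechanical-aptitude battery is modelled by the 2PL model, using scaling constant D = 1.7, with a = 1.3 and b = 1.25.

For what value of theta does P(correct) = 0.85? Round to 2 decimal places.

2.03

P(theta) = 1 / (1 + exp(−D·a(theta − b)))
logit = ln(0.8500/0.1500) = 1.7346
theta = b + logit/(1.7·a) = 1.25 + 1.7346/2.2100 = 2.0349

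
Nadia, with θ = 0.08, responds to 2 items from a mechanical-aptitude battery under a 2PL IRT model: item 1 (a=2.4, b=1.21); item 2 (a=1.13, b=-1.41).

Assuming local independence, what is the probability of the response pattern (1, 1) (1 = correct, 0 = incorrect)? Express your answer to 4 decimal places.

0.0525

P(θ) = 1 / (1 + exp(−a(θ − b)))
P_1 = 1/(1+e^{2.7120}) = 0.0623
P_2 = 1/(1+e^{-1.6837}) = 0.8434
L = P_1 × P_2 = 0.0623 × 0.8434 = 0.05252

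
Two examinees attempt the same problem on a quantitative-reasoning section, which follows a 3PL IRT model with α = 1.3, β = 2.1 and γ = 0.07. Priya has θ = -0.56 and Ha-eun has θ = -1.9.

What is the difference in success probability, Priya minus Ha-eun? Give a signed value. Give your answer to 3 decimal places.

0.023

P(θ) = γ + (1 − γ) · 1 / (1 + exp(−α(θ − β)))
P(Priya) = 0.0984  [exponent -3.4580]
P(Ha-eun) = 0.0751  [exponent -5.2000]
Difference = 0.0984 − 0.0751 = 0.0233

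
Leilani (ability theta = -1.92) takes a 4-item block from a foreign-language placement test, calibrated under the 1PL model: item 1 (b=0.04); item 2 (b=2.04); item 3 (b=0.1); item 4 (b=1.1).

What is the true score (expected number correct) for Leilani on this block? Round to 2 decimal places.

P(theta) = 1 / (1 + exp(−(theta − b)))
P_1 = 1/(1+e^{1.9600}) = 0.1235
P_2 = 1/(1+e^{3.9600}) = 0.0187
P_3 = 1/(1+e^{2.0200}) = 0.1171
P_4 = 1/(1+e^{3.0200}) = 0.0465
E[score] = 0.1235 + 0.0187 + 0.1171 + 0.0465 = 0.3058

0.31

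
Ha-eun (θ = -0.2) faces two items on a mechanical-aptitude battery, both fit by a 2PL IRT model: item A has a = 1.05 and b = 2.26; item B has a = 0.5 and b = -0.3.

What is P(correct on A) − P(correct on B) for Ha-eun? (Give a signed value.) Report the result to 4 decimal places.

P(θ) = 1 / (1 + exp(−a(θ − b)))
P_A = 0.0702
P_B = 0.5125
P_A − P_B = -0.4423

-0.4423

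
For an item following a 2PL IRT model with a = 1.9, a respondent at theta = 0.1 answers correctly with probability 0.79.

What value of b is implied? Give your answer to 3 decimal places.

-0.597

P(theta) = 1 / (1 + exp(−a(theta − b)))
logit(0.79) = ln(0.79/0.21) = 1.3249
b = theta − logit/(a) = 0.1 − 1.3249/1.9000 = -0.5973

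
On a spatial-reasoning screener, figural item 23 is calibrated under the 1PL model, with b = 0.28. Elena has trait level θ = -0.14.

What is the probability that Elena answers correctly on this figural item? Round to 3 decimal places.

P(θ) = 1 / (1 + exp(−(θ − b)))
Exponent: (-0.14 − 0.28) = -0.4200
1/(1 + e^{0.4200}) = 0.3965
P = 0.3965

0.397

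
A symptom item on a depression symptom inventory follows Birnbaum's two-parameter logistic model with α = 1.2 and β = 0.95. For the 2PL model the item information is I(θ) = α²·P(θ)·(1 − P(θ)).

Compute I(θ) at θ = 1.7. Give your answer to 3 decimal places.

P = 1/(1+e^{-0.9000}) = 0.7109
P(1−P) = 0.7109 × 0.2891 = 0.2055
I = α² × P(1−P) = 1.2² × 0.2055 = 0.29592

0.296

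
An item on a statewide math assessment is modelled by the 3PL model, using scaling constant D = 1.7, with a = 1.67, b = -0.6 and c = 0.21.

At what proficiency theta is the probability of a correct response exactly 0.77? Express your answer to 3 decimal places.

-0.287

P(theta) = c + (1 − c) · 1 / (1 + exp(−D·a(theta − b)))
Remove guessing floor: (0.77 − 0.21)/(1 − 0.21) = 0.7089
logit = ln(0.7089/0.2911) = 0.8899
theta = b + logit/(1.7·a) = -0.6 + 0.8899/2.8390 = -0.2866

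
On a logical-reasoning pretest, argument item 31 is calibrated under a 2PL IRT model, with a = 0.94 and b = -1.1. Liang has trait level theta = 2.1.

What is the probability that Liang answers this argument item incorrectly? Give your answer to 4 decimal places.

0.0471

P(theta) = 1 / (1 + exp(−a(theta − b)))
Exponent: 0.94 × (2.1 − (-1.1)) = 3.0080
1/(1 + e^{-3.0080}) = 0.9529
P(incorrect) = 1 − 0.9529 = 0.0471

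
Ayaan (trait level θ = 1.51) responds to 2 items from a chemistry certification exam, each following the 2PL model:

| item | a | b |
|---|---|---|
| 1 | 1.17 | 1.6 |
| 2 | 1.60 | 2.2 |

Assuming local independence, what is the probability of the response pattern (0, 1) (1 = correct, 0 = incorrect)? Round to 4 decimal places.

0.1310

P(θ) = 1 / (1 + exp(−a(θ − b)))
P_1 = 1/(1+e^{0.1053}) = 0.4737
P_2 = 1/(1+e^{1.1040}) = 0.2490
L = (1−P_1) × P_2 = 0.5263 × 0.2490 = 0.13104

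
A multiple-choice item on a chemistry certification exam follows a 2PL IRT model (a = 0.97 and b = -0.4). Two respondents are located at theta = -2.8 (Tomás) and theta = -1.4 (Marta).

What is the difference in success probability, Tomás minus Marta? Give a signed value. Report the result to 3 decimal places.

-0.186

P(theta) = 1 / (1 + exp(−a(theta − b)))
P(Tomás) = 0.0888  [exponent -2.3280]
P(Marta) = 0.2749  [exponent -0.9700]
Difference = 0.0888 − 0.2749 = -0.1861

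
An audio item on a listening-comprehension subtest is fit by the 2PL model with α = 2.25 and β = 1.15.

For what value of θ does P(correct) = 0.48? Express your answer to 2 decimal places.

1.11

P(θ) = 1 / (1 + exp(−α(θ − β)))
logit = ln(0.4800/0.5200) = -0.0800
θ = β + logit/(α) = 1.15 + (-0.0800)/2.2500 = 1.1144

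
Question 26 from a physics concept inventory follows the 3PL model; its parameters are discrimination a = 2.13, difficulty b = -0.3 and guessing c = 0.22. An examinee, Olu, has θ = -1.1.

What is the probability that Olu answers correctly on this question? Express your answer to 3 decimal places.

P(θ) = c + (1 − c) · 1 / (1 + exp(−a(θ − b)))
Exponent: 2.13 × (-1.1 − (-0.3)) = -1.7040
1/(1 + e^{1.7040}) = 0.1539
P = 0.22 + 0.78 × 0.1539 = 0.3401

0.340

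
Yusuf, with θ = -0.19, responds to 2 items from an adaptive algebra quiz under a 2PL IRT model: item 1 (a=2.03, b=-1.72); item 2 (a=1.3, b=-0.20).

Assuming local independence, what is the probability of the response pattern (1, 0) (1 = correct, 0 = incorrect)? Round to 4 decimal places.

P(θ) = 1 / (1 + exp(−a(θ − b)))
P_1 = 1/(1+e^{-3.1059}) = 0.9571
P_2 = 1/(1+e^{-0.0130}) = 0.5032
L = P_1 × (1−P_2) = 0.9571 × 0.4968 = 0.47546

0.4755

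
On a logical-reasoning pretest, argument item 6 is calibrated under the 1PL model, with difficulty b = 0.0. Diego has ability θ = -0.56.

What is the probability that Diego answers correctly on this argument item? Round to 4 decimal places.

P(θ) = 1 / (1 + exp(−(θ − b)))
Exponent: (-0.56 − 0.0) = -0.5600
1/(1 + e^{0.5600}) = 0.3635
P = 0.3635

0.3635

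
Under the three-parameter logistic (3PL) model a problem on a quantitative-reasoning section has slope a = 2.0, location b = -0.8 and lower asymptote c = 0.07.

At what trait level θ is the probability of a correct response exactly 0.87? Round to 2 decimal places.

P(θ) = c + (1 − c) · 1 / (1 + exp(−a(θ − b)))
Remove guessing floor: (0.87 − 0.07)/(1 − 0.07) = 0.8602
logit = ln(0.8602/0.1398) = 1.8171
θ = b + logit/(a) = -0.8 + 1.8171/2.0000 = 0.1085

0.11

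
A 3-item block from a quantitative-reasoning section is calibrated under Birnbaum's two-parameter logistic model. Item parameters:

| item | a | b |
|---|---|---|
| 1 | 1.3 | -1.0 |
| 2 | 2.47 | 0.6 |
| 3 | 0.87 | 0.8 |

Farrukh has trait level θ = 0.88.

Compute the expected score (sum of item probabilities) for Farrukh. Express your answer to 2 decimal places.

P(θ) = 1 / (1 + exp(−a(θ − b)))
P_1 = 1/(1+e^{-2.4440}) = 0.9201
P_2 = 1/(1+e^{-0.6916}) = 0.6663
P_3 = 1/(1+e^{-0.0696}) = 0.5174
E[score] = 0.9201 + 0.6663 + 0.5174 = 2.1038

2.10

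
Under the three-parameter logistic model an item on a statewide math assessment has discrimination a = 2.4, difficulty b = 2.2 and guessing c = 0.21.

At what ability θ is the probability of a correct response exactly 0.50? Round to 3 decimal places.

P(θ) = c + (1 − c) · 1 / (1 + exp(−a(θ − b)))
Remove guessing floor: (0.50 − 0.21)/(1 − 0.21) = 0.3671
logit = ln(0.3671/0.6329) = -0.5447
θ = b + logit/(a) = 2.2 + (-0.5447)/2.4000 = 1.9730

1.973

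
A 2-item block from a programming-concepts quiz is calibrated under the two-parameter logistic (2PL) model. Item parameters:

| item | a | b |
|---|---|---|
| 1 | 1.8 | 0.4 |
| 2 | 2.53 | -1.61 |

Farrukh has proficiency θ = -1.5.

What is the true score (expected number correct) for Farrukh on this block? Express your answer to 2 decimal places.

0.60

P(θ) = 1 / (1 + exp(−a(θ − b)))
P_1 = 1/(1+e^{3.4200}) = 0.0317
P_2 = 1/(1+e^{-0.2783}) = 0.5691
E[score] = 0.0317 + 0.5691 = 0.6008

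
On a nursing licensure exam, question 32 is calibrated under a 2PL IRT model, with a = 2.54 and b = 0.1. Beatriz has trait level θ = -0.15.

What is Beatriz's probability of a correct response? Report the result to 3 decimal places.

0.346

P(θ) = 1 / (1 + exp(−a(θ − b)))
Exponent: 2.54 × (-0.15 − 0.1) = -0.6350
1/(1 + e^{0.6350}) = 0.3464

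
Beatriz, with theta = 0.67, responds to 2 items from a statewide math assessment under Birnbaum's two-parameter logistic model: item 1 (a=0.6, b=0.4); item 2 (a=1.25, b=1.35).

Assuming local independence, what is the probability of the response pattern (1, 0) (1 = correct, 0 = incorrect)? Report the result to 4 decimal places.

0.3786

P(theta) = 1 / (1 + exp(−a(theta − b)))
P_1 = 1/(1+e^{-0.1620}) = 0.5404
P_2 = 1/(1+e^{0.8500}) = 0.2994
L = P_1 × (1−P_2) = 0.5404 × 0.7006 = 0.37859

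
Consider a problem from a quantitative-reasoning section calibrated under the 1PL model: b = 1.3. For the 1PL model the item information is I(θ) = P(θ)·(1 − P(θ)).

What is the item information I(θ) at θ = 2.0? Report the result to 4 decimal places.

0.2217

P = 1/(1+e^{-0.7000}) = 0.6682
P(1−P) = 0.6682 × 0.3318 = 0.2217
I = P(1−P) = 0.22171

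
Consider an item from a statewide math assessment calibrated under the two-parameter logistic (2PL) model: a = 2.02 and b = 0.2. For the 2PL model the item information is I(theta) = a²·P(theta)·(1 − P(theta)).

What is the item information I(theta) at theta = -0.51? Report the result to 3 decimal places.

P = 1/(1+e^{1.4342}) = 0.1924
P(1−P) = 0.1924 × 0.8076 = 0.1554
I = a² × P(1−P) = 2.02² × 0.1554 = 0.63413

0.634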